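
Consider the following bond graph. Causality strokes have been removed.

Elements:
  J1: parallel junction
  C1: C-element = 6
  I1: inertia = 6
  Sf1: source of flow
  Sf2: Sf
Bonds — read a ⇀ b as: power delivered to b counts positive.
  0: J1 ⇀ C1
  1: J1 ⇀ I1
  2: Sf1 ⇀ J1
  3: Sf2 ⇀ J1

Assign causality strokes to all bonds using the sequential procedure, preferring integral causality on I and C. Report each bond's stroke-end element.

b2 |Sf1  (Sf1 (Sf) sets flow on bond)
b3 |Sf2  (Sf2 (Sf) sets flow on bond)
b0 |J1  (C1 integral (e out))
b1 |I1  (J1: bond 0 brought effort, rest push out)

b0 stroke→J1
b1 stroke→I1
b2 stroke→Sf1
b3 stroke→Sf2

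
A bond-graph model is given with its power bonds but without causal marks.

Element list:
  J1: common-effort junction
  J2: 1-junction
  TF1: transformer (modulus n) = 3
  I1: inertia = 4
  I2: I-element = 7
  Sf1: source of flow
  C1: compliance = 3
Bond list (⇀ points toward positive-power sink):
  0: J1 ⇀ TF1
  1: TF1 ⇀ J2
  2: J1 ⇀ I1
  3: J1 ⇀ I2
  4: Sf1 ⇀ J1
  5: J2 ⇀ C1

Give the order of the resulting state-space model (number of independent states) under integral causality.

3  (C1, I1, I2 all integral)

#4 →Sf1  (Sf1 fixes flow; stroke at Sf1)
#2 →I1  (prefer integral on I1)
#3 →I2  (I2 outputs flow p/I2)
#0 →J1  (only one effort-in slot at J1)
#1 →TF1  (TF1: transformer flips bond 0)
#5 →J2  (common-f at J2 fixed by 1)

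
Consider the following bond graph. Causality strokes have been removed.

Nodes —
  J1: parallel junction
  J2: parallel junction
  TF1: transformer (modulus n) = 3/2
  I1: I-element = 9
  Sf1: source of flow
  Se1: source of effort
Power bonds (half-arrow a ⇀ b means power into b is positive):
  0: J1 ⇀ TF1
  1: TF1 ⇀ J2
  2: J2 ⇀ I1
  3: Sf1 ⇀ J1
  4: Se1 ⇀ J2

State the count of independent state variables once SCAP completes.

1  (I1 all integral)

β3 |Sf1  (Sf1: flow source, stroke at near end)
β4 |J2  (Se1 fixes effort; stroke away)
β0 |J1  (only one effort-in slot at J1)
β1 |TF1  (J2 effort already set via bond 4)
β2 |I1  (common-e at J2 fixed by 4)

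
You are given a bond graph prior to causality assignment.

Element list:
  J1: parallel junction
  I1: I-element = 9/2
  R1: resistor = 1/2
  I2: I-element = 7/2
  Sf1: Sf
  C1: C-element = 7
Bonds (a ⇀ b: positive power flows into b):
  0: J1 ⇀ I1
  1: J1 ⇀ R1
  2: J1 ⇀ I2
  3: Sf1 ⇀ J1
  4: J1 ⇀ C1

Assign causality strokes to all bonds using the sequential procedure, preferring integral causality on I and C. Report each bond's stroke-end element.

b3 stroke at Sf1  (Sf1: flow source, stroke at near end)
b0 stroke at I1  (I1: I, integral causality)
b2 stroke at I2  (prefer integral on I2)
b4 stroke at J1  (prefer integral on C1)
b1 stroke at R1  (common-e at J1 fixed by 4)

β0 stroke at I1
β1 stroke at R1
β2 stroke at I2
β3 stroke at Sf1
β4 stroke at J1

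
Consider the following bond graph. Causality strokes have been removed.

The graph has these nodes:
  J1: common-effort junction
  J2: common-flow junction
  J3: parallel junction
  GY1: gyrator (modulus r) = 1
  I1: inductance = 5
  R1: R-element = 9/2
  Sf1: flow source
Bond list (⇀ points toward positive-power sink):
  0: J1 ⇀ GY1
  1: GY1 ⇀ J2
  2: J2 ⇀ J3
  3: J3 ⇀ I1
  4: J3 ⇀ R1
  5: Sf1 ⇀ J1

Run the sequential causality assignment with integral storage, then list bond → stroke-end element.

β5 |Sf1  (Sf1: flow source, stroke at near end)
β0 |J1  (only one effort-in slot at J1)
β1 |J2  (GY1: gyrator matches bond 0)
β2 |J3  (only one flow-in slot at J2)
β3 |I1  (0-jn J3 has e-setter on 2)
β4 |R1  (J3 effort already set via bond 2)

#0 →J1
#1 →J2
#2 →J3
#3 →I1
#4 →R1
#5 →Sf1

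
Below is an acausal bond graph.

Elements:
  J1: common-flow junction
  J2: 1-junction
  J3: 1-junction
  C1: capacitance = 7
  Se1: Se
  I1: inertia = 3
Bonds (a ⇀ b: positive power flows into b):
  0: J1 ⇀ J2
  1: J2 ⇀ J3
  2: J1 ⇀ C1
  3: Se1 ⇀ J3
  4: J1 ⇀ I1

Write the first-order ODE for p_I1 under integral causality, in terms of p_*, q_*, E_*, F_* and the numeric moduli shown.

dp_I1/dt = E_Se1 - q_C1/7

b3 stroke→J3  (source Se1 imposes e)
b1 stroke→J2  (J3 needs exactly one f-in)
b0 stroke→J1  (J2: last free bond brings flow in)
b2 stroke→J1  (prefer integral on C1)
b4 stroke→I1  (J1 needs exactly one f-in)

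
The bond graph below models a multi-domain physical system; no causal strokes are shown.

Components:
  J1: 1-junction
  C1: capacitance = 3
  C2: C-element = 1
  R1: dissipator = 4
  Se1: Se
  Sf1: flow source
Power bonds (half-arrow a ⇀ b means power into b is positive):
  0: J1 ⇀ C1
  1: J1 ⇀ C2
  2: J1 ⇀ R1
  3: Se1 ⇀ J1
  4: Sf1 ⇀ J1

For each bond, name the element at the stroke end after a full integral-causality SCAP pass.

b0 stroke at J1
b1 stroke at J1
b2 stroke at J1
b3 stroke at J1
b4 stroke at Sf1

b3 →J1  (Se1: effort source, stroke at far end)
b4 →Sf1  (source Sf1 imposes f)
b0 →J1  (J1: bond 4 brought flow, rest push out)
b1 →J1  (J1: bond 4 brought flow, rest push out)
b2 →J1  (J1 flow already set via bond 4)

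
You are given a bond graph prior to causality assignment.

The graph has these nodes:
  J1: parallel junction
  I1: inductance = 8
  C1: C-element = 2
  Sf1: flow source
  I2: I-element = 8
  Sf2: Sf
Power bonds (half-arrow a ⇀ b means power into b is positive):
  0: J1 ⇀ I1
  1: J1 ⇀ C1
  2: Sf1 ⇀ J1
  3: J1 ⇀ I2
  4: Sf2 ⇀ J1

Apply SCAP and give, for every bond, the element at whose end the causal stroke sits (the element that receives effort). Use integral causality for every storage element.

β2 stroke→Sf1  (source Sf1 imposes f)
β4 stroke→Sf2  (source Sf2 imposes f)
β0 stroke→I1  (prefer integral on I1)
β1 stroke→J1  (prefer integral on C1)
β3 stroke→I2  (common-e at J1 fixed by 1)

#0 stroke at I1
#1 stroke at J1
#2 stroke at Sf1
#3 stroke at I2
#4 stroke at Sf2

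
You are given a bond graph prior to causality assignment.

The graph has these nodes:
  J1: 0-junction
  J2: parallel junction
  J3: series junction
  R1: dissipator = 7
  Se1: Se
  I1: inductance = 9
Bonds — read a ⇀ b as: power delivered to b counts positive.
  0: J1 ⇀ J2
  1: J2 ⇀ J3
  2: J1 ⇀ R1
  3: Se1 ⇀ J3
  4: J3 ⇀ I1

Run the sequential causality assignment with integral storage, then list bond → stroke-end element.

#3 stroke→J3  (Se1: effort source, stroke at far end)
#4 stroke→I1  (I1 integral (f out))
#1 stroke→J3  (common-f at J3 fixed by 4)
#0 stroke→J2  (J2 needs exactly one e-in)
#2 stroke→J1  (J1: last free bond brings effort in)

β0 stroke at J2
β1 stroke at J3
β2 stroke at J1
β3 stroke at J3
β4 stroke at I1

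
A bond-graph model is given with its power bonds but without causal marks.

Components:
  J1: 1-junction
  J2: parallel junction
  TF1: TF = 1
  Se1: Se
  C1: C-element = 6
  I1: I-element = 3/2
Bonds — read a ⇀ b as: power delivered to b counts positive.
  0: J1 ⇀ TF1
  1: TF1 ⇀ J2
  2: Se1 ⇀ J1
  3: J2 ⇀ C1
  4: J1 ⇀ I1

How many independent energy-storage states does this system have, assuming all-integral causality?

β2 stroke at J1  (Se1 fixes effort; stroke away)
β3 stroke at J2  (C1 outputs effort q/C1)
β1 stroke at TF1  (J2 effort already set via bond 3)
β0 stroke at J1  (through TF1, causality passes straight; one stroke at TF1)
β4 stroke at I1  (only one flow-in slot at J1)

2  (C1, I1 all integral)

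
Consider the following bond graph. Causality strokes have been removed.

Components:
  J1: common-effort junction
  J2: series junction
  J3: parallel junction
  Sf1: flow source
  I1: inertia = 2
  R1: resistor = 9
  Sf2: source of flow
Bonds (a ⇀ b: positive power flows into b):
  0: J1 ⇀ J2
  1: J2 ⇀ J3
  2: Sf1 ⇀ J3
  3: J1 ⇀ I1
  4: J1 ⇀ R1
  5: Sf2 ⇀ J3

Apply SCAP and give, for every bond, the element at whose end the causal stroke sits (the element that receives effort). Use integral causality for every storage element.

bond 2 →Sf1  (source Sf1 imposes f)
bond 5 →Sf2  (Sf2: flow source, stroke at near end)
bond 1 →J3  (J3: last free bond brings effort in)
bond 0 →J2  (J2 flow already set via bond 1)
bond 3 →I1  (I1 integral (f out))
bond 4 →J1  (only one effort-in slot at J1)

#0 |J2
#1 |J3
#2 |Sf1
#3 |I1
#4 |J1
#5 |Sf2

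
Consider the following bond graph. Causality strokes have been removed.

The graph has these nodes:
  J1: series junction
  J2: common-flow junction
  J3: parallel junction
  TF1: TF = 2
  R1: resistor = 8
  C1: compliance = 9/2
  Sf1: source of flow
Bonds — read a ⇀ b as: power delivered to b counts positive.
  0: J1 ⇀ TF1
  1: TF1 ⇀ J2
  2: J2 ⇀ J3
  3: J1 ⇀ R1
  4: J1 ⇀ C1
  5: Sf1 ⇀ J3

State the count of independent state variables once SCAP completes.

b5 →Sf1  (source Sf1 imposes f)
b2 →J3  (J3 needs exactly one e-in)
b1 →J2  (J2: bond 2 brought flow, rest push out)
b0 →TF1  (TF TF1: opposite of bond 1)
b3 →J1  (1-jn J1 has f-setter on 0)
b4 →J1  (J1: bond 0 brought flow, rest push out)

1  (C1 all integral)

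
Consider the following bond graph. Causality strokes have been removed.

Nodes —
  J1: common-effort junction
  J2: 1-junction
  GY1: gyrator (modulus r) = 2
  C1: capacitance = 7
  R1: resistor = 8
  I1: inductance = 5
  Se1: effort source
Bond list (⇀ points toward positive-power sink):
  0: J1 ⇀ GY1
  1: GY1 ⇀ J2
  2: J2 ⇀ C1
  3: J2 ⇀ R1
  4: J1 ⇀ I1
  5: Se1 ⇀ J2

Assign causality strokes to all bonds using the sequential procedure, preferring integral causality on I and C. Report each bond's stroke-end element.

b5 |J2  (Se1 fixes effort; stroke away)
b2 |J2  (C1: C, integral causality)
b4 |I1  (prefer integral on I1)
b0 |J1  (only one effort-in slot at J1)
b1 |J2  (GY1 both-in/both-out from 0)
b3 |R1  (only one flow-in slot at J2)

β0 →J1
β1 →J2
β2 →J2
β3 →R1
β4 →I1
β5 →J2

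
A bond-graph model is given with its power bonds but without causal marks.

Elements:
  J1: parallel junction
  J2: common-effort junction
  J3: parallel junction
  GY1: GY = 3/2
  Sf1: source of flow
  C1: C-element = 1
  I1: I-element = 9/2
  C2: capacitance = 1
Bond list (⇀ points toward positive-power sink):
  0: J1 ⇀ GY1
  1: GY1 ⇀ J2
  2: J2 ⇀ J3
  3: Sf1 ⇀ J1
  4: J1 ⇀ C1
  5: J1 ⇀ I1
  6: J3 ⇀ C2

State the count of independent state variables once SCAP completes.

3  (C1, C2, I1 all integral)

#3 →Sf1  (source Sf1 imposes f)
#4 →J1  (C1 outputs effort q/C1)
#0 →GY1  (J1: bond 4 brought effort, rest push out)
#5 →I1  (J1: bond 4 brought effort, rest push out)
#1 →GY1  (GY1 both-in/both-out from 0)
#2 →J2  (J2: last free bond brings effort in)
#6 →J3  (J3 needs exactly one e-in)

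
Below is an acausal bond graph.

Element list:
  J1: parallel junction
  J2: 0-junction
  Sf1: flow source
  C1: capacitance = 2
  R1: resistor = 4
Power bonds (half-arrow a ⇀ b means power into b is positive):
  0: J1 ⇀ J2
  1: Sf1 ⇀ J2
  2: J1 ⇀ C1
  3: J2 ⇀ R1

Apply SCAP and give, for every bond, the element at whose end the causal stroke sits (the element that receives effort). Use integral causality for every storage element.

#0 |J2
#1 |Sf1
#2 |J1
#3 |R1

#1 |Sf1  (Sf1: flow source, stroke at near end)
#2 |J1  (prefer integral on C1)
#0 |J2  (J1 effort already set via bond 2)
#3 |R1  (0-jn J2 has e-setter on 0)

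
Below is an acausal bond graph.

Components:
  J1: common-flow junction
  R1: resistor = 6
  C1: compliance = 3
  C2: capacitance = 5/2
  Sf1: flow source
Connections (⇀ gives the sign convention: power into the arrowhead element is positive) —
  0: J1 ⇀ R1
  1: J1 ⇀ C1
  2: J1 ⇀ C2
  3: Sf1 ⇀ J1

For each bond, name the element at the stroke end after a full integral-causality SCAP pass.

b3 stroke at Sf1  (Sf1: flow source, stroke at near end)
b0 stroke at J1  (J1 flow already set via bond 3)
b1 stroke at J1  (J1 flow already set via bond 3)
b2 stroke at J1  (J1: bond 3 brought flow, rest push out)

#0 stroke at J1
#1 stroke at J1
#2 stroke at J1
#3 stroke at Sf1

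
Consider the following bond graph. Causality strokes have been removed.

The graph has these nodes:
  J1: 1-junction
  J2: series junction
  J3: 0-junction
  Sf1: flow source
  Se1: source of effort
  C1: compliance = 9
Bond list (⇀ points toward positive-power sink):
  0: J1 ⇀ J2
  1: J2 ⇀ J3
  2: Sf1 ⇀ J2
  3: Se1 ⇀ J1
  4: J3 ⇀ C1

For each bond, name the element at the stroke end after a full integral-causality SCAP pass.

β2 |Sf1  (source Sf1 imposes f)
β3 |J1  (Se1: effort source, stroke at far end)
β0 |J2  (J1: last free bond brings flow in)
β1 |J2  (J2: bond 2 brought flow, rest push out)
β4 |J3  (only one effort-in slot at J3)

#0 |J2
#1 |J2
#2 |Sf1
#3 |J1
#4 |J3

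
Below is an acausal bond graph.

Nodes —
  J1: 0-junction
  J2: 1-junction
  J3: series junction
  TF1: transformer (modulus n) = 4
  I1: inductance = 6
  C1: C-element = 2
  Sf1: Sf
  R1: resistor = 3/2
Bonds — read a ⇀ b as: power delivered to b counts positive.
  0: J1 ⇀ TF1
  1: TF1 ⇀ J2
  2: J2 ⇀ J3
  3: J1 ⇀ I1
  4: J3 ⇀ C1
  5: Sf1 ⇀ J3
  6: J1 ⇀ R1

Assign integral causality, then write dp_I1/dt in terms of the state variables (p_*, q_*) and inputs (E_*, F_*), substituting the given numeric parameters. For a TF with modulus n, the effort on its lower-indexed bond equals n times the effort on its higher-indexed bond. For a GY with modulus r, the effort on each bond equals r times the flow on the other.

dp_I1/dt = -3*F_Sf1/8 - p_I1/4

bond 5 |Sf1  (source Sf1 imposes f)
bond 2 |J3  (J3: bond 5 brought flow, rest push out)
bond 4 |J3  (1-jn J3 has f-setter on 5)
bond 1 |J2  (1-jn J2 has f-setter on 2)
bond 0 |TF1  (through TF1, causality passes straight; one stroke at TF1)
bond 3 |I1  (I1: I, integral causality)
bond 6 |J1  (J1: last free bond brings effort in)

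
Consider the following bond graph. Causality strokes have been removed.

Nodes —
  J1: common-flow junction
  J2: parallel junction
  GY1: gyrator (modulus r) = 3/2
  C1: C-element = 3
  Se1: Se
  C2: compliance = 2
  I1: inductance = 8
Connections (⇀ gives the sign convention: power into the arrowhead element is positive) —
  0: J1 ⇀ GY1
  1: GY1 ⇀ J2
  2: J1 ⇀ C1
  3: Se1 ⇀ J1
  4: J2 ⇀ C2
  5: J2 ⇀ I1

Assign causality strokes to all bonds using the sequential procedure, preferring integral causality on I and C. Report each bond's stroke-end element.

β3 stroke at J1  (source Se1 imposes e)
β2 stroke at J1  (C1 outputs effort q/C1)
β0 stroke at GY1  (only one flow-in slot at J1)
β1 stroke at GY1  (GY GY1: same side as bond 0)
β4 stroke at J2  (prefer integral on C2)
β5 stroke at I1  (J2: bond 4 brought effort, rest push out)

b0 stroke→GY1
b1 stroke→GY1
b2 stroke→J1
b3 stroke→J1
b4 stroke→J2
b5 stroke→I1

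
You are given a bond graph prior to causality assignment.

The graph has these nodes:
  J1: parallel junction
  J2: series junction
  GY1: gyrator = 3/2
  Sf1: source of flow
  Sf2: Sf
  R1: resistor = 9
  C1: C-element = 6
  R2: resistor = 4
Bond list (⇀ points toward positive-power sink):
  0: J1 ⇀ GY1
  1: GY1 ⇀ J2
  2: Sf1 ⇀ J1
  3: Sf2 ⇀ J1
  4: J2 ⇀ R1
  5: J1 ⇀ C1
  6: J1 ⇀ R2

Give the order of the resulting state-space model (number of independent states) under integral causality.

1  (C1 all integral)

b2 stroke→Sf1  (Sf1 (Sf) sets flow on bond)
b3 stroke→Sf2  (Sf2: flow source, stroke at near end)
b5 stroke→J1  (prefer integral on C1)
b0 stroke→GY1  (0-jn J1 has e-setter on 5)
b6 stroke→R2  (common-e at J1 fixed by 5)
b1 stroke→GY1  (through GY1, causality inverts; strokes same side of GY1)
b4 stroke→J2  (1-jn J2 has f-setter on 1)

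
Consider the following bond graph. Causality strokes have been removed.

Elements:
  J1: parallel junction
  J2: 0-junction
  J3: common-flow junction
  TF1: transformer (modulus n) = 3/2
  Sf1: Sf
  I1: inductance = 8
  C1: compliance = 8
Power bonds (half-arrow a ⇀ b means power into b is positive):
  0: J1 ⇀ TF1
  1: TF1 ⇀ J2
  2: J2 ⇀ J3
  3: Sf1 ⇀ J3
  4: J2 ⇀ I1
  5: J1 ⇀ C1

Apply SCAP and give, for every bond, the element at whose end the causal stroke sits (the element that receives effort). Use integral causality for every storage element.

bond 0 stroke at TF1
bond 1 stroke at J2
bond 2 stroke at J3
bond 3 stroke at Sf1
bond 4 stroke at I1
bond 5 stroke at J1

#3 →Sf1  (Sf1: flow source, stroke at near end)
#2 →J3  (J3 flow already set via bond 3)
#4 →I1  (I1: I, integral causality)
#1 →J2  (closing 0-jn rule on J2)
#0 →TF1  (TF1 one-in-one-out from 1)
#5 →J1  (J1: last free bond brings effort in)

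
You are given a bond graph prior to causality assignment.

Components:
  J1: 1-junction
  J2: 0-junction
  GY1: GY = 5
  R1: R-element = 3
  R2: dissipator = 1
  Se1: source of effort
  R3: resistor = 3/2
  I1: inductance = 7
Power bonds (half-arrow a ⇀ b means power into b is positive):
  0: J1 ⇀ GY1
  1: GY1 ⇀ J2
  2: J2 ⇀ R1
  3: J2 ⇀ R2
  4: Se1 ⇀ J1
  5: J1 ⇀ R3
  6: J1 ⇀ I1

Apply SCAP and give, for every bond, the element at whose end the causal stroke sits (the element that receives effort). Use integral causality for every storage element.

#4 stroke→J1  (Se1 fixes effort; stroke away)
#6 stroke→I1  (prefer integral on I1)
#0 stroke→J1  (1-jn J1 has f-setter on 6)
#5 stroke→J1  (common-f at J1 fixed by 6)
#1 stroke→J2  (GY1 both-in/both-out from 0)
#2 stroke→R1  (common-e at J2 fixed by 1)
#3 stroke→R2  (J2 effort already set via bond 1)

bond 0 →J1
bond 1 →J2
bond 2 →R1
bond 3 →R2
bond 4 →J1
bond 5 →J1
bond 6 →I1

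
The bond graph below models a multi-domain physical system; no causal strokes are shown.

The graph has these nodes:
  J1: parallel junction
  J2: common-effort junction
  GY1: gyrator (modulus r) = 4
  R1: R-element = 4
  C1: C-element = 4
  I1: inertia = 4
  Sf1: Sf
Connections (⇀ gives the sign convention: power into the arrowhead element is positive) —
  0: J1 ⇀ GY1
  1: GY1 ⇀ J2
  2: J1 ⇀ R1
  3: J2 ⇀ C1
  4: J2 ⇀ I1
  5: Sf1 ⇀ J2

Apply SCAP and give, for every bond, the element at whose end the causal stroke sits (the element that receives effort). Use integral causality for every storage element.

bond 0 stroke at GY1
bond 1 stroke at GY1
bond 2 stroke at J1
bond 3 stroke at J2
bond 4 stroke at I1
bond 5 stroke at Sf1

β5 →Sf1  (source Sf1 imposes f)
β3 →J2  (C1 outputs effort q/C1)
β1 →GY1  (common-e at J2 fixed by 3)
β4 →I1  (J2: bond 3 brought effort, rest push out)
β0 →GY1  (GY1: gyrator matches bond 1)
β2 →J1  (closing 0-jn rule on J1)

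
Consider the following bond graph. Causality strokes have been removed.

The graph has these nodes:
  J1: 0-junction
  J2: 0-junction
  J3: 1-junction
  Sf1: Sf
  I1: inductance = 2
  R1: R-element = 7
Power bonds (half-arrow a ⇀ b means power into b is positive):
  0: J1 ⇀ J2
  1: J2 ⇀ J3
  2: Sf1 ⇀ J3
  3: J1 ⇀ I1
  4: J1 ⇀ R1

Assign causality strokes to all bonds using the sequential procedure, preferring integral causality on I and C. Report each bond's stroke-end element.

β0 stroke at J2
β1 stroke at J3
β2 stroke at Sf1
β3 stroke at I1
β4 stroke at J1

β2 →Sf1  (source Sf1 imposes f)
β1 →J3  (J3 flow already set via bond 2)
β0 →J2  (J2 needs exactly one e-in)
β3 →I1  (I1 integral (f out))
β4 →J1  (J1 needs exactly one e-in)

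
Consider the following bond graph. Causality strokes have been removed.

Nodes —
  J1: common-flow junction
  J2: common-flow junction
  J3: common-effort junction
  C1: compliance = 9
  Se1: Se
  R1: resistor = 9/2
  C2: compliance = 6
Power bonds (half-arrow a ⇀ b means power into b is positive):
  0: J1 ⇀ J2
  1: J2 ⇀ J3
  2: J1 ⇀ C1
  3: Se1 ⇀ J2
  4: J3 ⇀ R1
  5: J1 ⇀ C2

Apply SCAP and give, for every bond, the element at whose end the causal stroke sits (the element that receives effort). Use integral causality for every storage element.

β0 stroke→J2
β1 stroke→J3
β2 stroke→J1
β3 stroke→J2
β4 stroke→R1
β5 stroke→J1

β3 →J2  (source Se1 imposes e)
β2 →J1  (C1 integral (e out))
β5 →J1  (prefer integral on C2)
β0 →J2  (only one flow-in slot at J1)
β1 →J3  (only one flow-in slot at J2)
β4 →R1  (0-jn J3 has e-setter on 1)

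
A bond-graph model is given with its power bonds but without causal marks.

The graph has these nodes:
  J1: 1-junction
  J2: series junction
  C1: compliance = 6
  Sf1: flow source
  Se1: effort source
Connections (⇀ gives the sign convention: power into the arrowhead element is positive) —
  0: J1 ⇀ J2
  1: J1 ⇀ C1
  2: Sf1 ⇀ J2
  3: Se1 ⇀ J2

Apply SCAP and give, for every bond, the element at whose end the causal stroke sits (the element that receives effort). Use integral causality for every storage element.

β0 |J2
β1 |J1
β2 |Sf1
β3 |J2

β2 stroke at Sf1  (Sf1: flow source, stroke at near end)
β3 stroke at J2  (Se1 (Se) sets effort on bond)
β0 stroke at J2  (J2: bond 2 brought flow, rest push out)
β1 stroke at J1  (J1 flow already set via bond 0)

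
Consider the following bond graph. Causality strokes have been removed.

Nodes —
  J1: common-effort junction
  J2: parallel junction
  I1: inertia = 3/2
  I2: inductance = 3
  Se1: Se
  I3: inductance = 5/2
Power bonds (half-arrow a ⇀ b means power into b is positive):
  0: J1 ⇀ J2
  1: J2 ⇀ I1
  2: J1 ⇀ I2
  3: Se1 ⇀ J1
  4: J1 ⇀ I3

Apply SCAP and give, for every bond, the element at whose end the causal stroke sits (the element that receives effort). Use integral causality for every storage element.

#0 →J2
#1 →I1
#2 →I2
#3 →J1
#4 →I3

β3 →J1  (Se1 fixes effort; stroke away)
β0 →J2  (common-e at J1 fixed by 3)
β2 →I2  (J1 effort already set via bond 3)
β4 →I3  (common-e at J1 fixed by 3)
β1 →I1  (common-e at J2 fixed by 0)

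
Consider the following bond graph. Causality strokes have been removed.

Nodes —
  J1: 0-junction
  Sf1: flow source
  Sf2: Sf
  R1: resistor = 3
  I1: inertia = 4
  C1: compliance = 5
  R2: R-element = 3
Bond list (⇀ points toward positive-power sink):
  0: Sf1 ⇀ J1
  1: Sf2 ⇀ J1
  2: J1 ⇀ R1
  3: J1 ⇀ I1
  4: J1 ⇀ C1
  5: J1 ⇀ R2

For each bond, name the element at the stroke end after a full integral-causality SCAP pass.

bond 0 stroke→Sf1
bond 1 stroke→Sf2
bond 2 stroke→R1
bond 3 stroke→I1
bond 4 stroke→J1
bond 5 stroke→R2

b0 |Sf1  (Sf1 fixes flow; stroke at Sf1)
b1 |Sf2  (Sf2: flow source, stroke at near end)
b3 |I1  (prefer integral on I1)
b4 |J1  (C1 outputs effort q/C1)
b2 |R1  (J1 effort already set via bond 4)
b5 |R2  (J1 effort already set via bond 4)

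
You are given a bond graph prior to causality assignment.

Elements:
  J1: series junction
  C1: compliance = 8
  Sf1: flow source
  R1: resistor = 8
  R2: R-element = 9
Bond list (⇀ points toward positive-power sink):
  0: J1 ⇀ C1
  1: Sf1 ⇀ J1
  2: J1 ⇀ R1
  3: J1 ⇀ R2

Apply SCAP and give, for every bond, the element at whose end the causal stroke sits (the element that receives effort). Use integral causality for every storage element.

bond 0 →J1
bond 1 →Sf1
bond 2 →J1
bond 3 →J1

#1 |Sf1  (Sf1 (Sf) sets flow on bond)
#0 |J1  (J1 flow already set via bond 1)
#2 |J1  (common-f at J1 fixed by 1)
#3 |J1  (1-jn J1 has f-setter on 1)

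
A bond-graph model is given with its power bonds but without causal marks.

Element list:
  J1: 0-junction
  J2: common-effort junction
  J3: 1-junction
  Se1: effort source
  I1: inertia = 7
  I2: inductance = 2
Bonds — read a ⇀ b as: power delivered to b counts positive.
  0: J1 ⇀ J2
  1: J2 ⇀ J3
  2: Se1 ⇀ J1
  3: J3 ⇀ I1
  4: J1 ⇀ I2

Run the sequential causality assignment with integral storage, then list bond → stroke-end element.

bond 0 →J2
bond 1 →J3
bond 2 →J1
bond 3 →I1
bond 4 →I2

#2 stroke→J1  (Se1 (Se) sets effort on bond)
#0 stroke→J2  (common-e at J1 fixed by 2)
#4 stroke→I2  (J1: bond 2 brought effort, rest push out)
#1 stroke→J3  (common-e at J2 fixed by 0)
#3 stroke→I1  (J3: last free bond brings flow in)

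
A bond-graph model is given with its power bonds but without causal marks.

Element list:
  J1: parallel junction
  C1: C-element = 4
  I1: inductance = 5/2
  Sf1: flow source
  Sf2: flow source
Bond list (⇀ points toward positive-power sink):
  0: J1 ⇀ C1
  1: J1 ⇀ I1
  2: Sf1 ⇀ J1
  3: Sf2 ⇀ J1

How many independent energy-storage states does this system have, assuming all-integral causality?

β2 →Sf1  (Sf1 (Sf) sets flow on bond)
β3 →Sf2  (source Sf2 imposes f)
β0 →J1  (prefer integral on C1)
β1 →I1  (J1 effort already set via bond 0)

2  (C1, I1 all integral)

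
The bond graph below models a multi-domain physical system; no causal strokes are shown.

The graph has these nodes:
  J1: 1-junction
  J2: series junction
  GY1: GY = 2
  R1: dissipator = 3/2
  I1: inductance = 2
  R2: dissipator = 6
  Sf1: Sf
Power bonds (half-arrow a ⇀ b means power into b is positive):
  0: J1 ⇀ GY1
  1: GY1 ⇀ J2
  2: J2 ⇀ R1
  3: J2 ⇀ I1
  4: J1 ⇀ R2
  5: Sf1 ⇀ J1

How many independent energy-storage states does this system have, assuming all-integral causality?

bond 5 stroke at Sf1  (Sf1 (Sf) sets flow on bond)
bond 0 stroke at J1  (1-jn J1 has f-setter on 5)
bond 4 stroke at J1  (J1: bond 5 brought flow, rest push out)
bond 1 stroke at J2  (through GY1, causality inverts; strokes same side of GY1)
bond 3 stroke at I1  (prefer integral on I1)
bond 2 stroke at J2  (J2 flow already set via bond 3)

1  (I1 all integral)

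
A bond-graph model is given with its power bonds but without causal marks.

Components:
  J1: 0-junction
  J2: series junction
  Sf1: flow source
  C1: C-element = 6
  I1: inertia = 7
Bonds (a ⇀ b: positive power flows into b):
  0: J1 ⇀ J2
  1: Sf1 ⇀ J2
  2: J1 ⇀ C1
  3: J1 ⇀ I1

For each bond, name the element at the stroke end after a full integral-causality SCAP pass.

β0 stroke→J2
β1 stroke→Sf1
β2 stroke→J1
β3 stroke→I1

bond 1 stroke→Sf1  (Sf1 (Sf) sets flow on bond)
bond 0 stroke→J2  (J2 flow already set via bond 1)
bond 2 stroke→J1  (C1 integral (e out))
bond 3 stroke→I1  (0-jn J1 has e-setter on 2)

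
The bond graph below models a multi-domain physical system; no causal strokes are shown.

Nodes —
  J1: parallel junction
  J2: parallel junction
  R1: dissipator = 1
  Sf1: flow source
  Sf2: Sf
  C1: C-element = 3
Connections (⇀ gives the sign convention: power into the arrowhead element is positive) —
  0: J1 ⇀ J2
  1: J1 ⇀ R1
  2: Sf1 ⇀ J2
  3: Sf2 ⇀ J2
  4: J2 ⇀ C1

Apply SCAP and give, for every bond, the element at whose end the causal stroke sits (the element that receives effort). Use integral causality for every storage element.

b0 |J1
b1 |R1
b2 |Sf1
b3 |Sf2
b4 |J2

bond 2 |Sf1  (Sf1: flow source, stroke at near end)
bond 3 |Sf2  (Sf2 (Sf) sets flow on bond)
bond 4 |J2  (prefer integral on C1)
bond 0 |J1  (J2: bond 4 brought effort, rest push out)
bond 1 |R1  (0-jn J1 has e-setter on 0)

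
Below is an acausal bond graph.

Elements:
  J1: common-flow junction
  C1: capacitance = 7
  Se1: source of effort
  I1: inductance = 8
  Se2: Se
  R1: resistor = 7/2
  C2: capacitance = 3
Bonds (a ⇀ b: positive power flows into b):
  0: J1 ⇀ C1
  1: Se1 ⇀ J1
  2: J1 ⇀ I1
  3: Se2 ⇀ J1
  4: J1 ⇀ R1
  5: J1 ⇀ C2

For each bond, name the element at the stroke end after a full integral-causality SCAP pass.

#0 →J1
#1 →J1
#2 →I1
#3 →J1
#4 →J1
#5 →J1

bond 1 stroke→J1  (Se1: effort source, stroke at far end)
bond 3 stroke→J1  (source Se2 imposes e)
bond 0 stroke→J1  (prefer integral on C1)
bond 2 stroke→I1  (I1 outputs flow p/I1)
bond 4 stroke→J1  (common-f at J1 fixed by 2)
bond 5 stroke→J1  (common-f at J1 fixed by 2)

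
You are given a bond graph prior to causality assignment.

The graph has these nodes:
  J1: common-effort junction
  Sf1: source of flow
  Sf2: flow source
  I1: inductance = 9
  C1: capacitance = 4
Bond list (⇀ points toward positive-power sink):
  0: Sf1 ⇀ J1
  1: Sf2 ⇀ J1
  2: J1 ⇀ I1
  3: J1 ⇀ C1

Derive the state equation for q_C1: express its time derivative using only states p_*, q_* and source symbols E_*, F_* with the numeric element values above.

dq_C1/dt = F_Sf1 + F_Sf2 - p_I1/9

β0 stroke at Sf1  (Sf1 (Sf) sets flow on bond)
β1 stroke at Sf2  (source Sf2 imposes f)
β2 stroke at I1  (I1 outputs flow p/I1)
β3 stroke at J1  (J1: last free bond brings effort in)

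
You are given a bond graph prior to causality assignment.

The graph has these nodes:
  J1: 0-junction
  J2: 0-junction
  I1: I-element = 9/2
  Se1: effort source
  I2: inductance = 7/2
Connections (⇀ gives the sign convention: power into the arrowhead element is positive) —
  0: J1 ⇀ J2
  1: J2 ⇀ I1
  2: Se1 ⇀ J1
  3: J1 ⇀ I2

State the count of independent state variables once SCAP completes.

β2 stroke→J1  (Se1 fixes effort; stroke away)
β0 stroke→J2  (0-jn J1 has e-setter on 2)
β3 stroke→I2  (0-jn J1 has e-setter on 2)
β1 stroke→I1  (J2: bond 0 brought effort, rest push out)

2  (I1, I2 all integral)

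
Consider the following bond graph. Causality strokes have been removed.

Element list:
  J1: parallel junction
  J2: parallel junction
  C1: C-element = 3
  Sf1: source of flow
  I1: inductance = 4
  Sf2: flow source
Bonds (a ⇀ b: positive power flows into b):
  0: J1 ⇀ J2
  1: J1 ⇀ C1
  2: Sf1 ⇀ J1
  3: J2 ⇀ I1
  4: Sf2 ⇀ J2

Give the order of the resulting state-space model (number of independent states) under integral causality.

β2 |Sf1  (Sf1: flow source, stroke at near end)
β4 |Sf2  (Sf2 (Sf) sets flow on bond)
β1 |J1  (prefer integral on C1)
β0 |J2  (J1: bond 1 brought effort, rest push out)
β3 |I1  (J2: bond 0 brought effort, rest push out)

2  (C1, I1 all integral)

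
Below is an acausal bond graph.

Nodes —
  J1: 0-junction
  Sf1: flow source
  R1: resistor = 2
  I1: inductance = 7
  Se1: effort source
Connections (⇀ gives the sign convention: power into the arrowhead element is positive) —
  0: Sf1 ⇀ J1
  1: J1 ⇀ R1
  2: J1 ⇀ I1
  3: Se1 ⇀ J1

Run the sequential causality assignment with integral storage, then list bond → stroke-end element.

bond 0 |Sf1
bond 1 |R1
bond 2 |I1
bond 3 |J1

#0 stroke at Sf1  (Sf1: flow source, stroke at near end)
#3 stroke at J1  (Se1 fixes effort; stroke away)
#1 stroke at R1  (J1 effort already set via bond 3)
#2 stroke at I1  (common-e at J1 fixed by 3)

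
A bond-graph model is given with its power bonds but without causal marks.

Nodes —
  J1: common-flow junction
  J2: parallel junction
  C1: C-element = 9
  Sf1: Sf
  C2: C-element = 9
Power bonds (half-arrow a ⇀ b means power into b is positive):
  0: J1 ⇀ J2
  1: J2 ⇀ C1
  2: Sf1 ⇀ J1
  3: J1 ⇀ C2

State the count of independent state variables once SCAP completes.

2  (C1, C2 all integral)

b2 stroke at Sf1  (Sf1 fixes flow; stroke at Sf1)
b0 stroke at J1  (1-jn J1 has f-setter on 2)
b3 stroke at J1  (common-f at J1 fixed by 2)
b1 stroke at J2  (J2: last free bond brings effort in)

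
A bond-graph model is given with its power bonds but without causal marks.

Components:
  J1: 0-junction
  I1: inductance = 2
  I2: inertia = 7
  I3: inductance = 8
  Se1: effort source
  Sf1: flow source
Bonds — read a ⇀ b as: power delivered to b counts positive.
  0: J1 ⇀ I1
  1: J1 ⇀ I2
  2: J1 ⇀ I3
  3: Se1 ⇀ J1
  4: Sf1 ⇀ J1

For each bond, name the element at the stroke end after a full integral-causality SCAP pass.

#3 →J1  (source Se1 imposes e)
#4 →Sf1  (Sf1 (Sf) sets flow on bond)
#0 →I1  (J1 effort already set via bond 3)
#1 →I2  (0-jn J1 has e-setter on 3)
#2 →I3  (J1 effort already set via bond 3)

bond 0 →I1
bond 1 →I2
bond 2 →I3
bond 3 →J1
bond 4 →Sf1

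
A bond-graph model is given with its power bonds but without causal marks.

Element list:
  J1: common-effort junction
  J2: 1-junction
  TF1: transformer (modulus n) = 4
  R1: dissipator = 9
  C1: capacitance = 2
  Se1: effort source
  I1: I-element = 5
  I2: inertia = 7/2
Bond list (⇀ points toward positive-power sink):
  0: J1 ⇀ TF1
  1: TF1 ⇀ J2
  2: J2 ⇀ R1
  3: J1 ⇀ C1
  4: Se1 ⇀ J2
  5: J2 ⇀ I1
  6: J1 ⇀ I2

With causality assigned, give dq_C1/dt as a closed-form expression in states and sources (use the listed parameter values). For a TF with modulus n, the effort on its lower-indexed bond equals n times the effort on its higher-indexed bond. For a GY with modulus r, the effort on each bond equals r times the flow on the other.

dq_C1/dt = -p_I1/20 - 2*p_I2/7

bond 4 stroke→J2  (Se1: effort source, stroke at far end)
bond 3 stroke→J1  (C1 outputs effort q/C1)
bond 0 stroke→TF1  (common-e at J1 fixed by 3)
bond 6 stroke→I2  (J1: bond 3 brought effort, rest push out)
bond 1 stroke→J2  (TF1 one-in-one-out from 0)
bond 5 stroke→I1  (I1 outputs flow p/I1)
bond 2 stroke→J2  (J2 flow already set via bond 5)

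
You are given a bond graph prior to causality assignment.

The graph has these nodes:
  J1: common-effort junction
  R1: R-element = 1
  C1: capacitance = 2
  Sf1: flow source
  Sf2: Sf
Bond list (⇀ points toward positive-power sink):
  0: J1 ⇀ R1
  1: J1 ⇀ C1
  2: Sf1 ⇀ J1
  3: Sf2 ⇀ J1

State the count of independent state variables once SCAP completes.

bond 2 stroke at Sf1  (Sf1 (Sf) sets flow on bond)
bond 3 stroke at Sf2  (Sf2 fixes flow; stroke at Sf2)
bond 1 stroke at J1  (prefer integral on C1)
bond 0 stroke at R1  (J1: bond 1 brought effort, rest push out)

1  (C1 all integral)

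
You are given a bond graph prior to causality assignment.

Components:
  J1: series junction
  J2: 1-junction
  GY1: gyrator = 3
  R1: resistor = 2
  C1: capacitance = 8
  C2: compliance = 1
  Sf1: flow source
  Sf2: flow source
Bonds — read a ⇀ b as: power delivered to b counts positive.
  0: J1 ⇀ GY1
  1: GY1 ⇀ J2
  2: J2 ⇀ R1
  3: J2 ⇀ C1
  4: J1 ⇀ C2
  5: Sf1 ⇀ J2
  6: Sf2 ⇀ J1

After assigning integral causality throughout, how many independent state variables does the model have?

2  (C1, C2 all integral)

bond 5 stroke at Sf1  (Sf1 fixes flow; stroke at Sf1)
bond 6 stroke at Sf2  (Sf2 (Sf) sets flow on bond)
bond 0 stroke at J1  (common-f at J1 fixed by 6)
bond 4 stroke at J1  (J1: bond 6 brought flow, rest push out)
bond 1 stroke at J2  (common-f at J2 fixed by 5)
bond 2 stroke at J2  (J2 flow already set via bond 5)
bond 3 stroke at J2  (1-jn J2 has f-setter on 5)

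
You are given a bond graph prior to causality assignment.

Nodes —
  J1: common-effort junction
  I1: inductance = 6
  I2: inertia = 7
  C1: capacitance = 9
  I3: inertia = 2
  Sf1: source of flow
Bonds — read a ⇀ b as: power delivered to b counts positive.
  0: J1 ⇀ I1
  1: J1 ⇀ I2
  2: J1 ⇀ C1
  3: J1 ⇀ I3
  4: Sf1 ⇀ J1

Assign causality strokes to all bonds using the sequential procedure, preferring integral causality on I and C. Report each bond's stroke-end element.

bond 0 →I1
bond 1 →I2
bond 2 →J1
bond 3 →I3
bond 4 →Sf1

β4 stroke→Sf1  (source Sf1 imposes f)
β0 stroke→I1  (I1 outputs flow p/I1)
β1 stroke→I2  (I2: I, integral causality)
β2 stroke→J1  (C1 integral (e out))
β3 stroke→I3  (0-jn J1 has e-setter on 2)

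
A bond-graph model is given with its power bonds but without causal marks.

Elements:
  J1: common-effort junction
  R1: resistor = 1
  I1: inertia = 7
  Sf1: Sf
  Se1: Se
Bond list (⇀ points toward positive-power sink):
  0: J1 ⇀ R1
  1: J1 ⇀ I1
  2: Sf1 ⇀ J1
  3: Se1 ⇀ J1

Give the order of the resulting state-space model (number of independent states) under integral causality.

1  (I1 all integral)

β2 stroke→Sf1  (source Sf1 imposes f)
β3 stroke→J1  (Se1 (Se) sets effort on bond)
β0 stroke→R1  (0-jn J1 has e-setter on 3)
β1 stroke→I1  (common-e at J1 fixed by 3)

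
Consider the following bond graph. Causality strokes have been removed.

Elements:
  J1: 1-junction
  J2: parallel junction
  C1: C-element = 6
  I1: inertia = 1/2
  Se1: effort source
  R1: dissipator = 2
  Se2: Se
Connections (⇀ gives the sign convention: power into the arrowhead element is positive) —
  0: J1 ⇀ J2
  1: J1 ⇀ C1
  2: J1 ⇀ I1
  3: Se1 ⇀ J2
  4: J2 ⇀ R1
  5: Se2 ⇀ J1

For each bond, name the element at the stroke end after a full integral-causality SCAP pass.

bond 3 |J2  (Se1 fixes effort; stroke away)
bond 5 |J1  (source Se2 imposes e)
bond 0 |J1  (0-jn J2 has e-setter on 3)
bond 4 |R1  (J2 effort already set via bond 3)
bond 1 |J1  (C1 outputs effort q/C1)
bond 2 |I1  (J1 needs exactly one f-in)

β0 |J1
β1 |J1
β2 |I1
β3 |J2
β4 |R1
β5 |J1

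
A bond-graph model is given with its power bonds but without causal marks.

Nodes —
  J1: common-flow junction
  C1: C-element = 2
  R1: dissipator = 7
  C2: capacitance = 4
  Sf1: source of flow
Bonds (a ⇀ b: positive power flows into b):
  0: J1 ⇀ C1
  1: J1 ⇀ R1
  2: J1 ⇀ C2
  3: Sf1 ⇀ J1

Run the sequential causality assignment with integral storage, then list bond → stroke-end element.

#0 stroke→J1
#1 stroke→J1
#2 stroke→J1
#3 stroke→Sf1

bond 3 →Sf1  (source Sf1 imposes f)
bond 0 →J1  (J1 flow already set via bond 3)
bond 1 →J1  (J1 flow already set via bond 3)
bond 2 →J1  (common-f at J1 fixed by 3)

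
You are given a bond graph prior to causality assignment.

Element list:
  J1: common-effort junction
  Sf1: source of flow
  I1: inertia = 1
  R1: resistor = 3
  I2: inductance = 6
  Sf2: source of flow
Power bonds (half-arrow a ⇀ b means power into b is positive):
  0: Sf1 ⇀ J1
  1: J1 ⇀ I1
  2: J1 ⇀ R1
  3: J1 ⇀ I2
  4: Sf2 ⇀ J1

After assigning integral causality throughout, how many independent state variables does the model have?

b0 stroke→Sf1  (source Sf1 imposes f)
b4 stroke→Sf2  (Sf2 fixes flow; stroke at Sf2)
b1 stroke→I1  (I1: I, integral causality)
b3 stroke→I2  (I2 integral (f out))
b2 stroke→J1  (only one effort-in slot at J1)

2  (I1, I2 all integral)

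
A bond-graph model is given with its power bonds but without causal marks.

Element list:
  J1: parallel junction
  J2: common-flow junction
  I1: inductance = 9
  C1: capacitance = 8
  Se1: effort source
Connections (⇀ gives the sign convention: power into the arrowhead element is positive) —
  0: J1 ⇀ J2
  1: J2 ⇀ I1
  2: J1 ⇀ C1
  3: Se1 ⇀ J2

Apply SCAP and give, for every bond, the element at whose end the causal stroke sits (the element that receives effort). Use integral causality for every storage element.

bond 3 →J2  (source Se1 imposes e)
bond 1 →I1  (prefer integral on I1)
bond 0 →J2  (1-jn J2 has f-setter on 1)
bond 2 →J1  (only one effort-in slot at J1)

b0 →J2
b1 →I1
b2 →J1
b3 →J2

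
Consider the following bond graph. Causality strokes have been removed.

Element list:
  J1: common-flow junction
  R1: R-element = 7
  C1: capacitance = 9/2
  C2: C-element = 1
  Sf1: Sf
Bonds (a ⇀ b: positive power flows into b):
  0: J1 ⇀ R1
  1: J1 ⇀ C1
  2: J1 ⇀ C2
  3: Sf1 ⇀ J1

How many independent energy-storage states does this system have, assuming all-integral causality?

2  (C1, C2 all integral)

#3 |Sf1  (source Sf1 imposes f)
#0 |J1  (J1 flow already set via bond 3)
#1 |J1  (1-jn J1 has f-setter on 3)
#2 |J1  (J1: bond 3 brought flow, rest push out)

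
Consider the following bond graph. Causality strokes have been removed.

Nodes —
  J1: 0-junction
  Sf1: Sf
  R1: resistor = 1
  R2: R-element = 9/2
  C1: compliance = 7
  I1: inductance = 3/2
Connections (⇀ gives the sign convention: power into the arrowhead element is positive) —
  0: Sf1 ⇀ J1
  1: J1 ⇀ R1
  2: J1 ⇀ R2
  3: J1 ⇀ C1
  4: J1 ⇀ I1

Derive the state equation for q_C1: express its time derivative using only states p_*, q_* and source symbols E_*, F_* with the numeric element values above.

β0 →Sf1  (source Sf1 imposes f)
β3 →J1  (prefer integral on C1)
β1 →R1  (J1: bond 3 brought effort, rest push out)
β2 →R2  (J1 effort already set via bond 3)
β4 →I1  (J1 effort already set via bond 3)

dq_C1/dt = F_Sf1 - 2*p_I1/3 - 11*q_C1/63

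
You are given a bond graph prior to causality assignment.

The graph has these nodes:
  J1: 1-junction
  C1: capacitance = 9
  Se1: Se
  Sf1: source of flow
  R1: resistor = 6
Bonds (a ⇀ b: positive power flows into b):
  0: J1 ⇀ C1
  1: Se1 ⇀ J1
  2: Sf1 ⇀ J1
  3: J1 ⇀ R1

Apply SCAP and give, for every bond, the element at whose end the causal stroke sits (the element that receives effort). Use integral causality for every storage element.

#0 |J1
#1 |J1
#2 |Sf1
#3 |J1

b1 stroke→J1  (Se1: effort source, stroke at far end)
b2 stroke→Sf1  (source Sf1 imposes f)
b0 stroke→J1  (common-f at J1 fixed by 2)
b3 stroke→J1  (1-jn J1 has f-setter on 2)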